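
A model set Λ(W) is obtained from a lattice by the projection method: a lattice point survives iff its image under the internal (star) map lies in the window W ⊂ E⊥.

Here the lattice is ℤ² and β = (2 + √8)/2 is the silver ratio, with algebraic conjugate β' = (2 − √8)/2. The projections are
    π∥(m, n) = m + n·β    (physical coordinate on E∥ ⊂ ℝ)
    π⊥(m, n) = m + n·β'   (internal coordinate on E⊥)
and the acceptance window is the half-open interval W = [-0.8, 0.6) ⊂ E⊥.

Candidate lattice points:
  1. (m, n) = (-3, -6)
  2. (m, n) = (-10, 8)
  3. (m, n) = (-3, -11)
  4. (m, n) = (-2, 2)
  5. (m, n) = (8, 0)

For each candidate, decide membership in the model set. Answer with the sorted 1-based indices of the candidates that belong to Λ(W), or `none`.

1

Compute β' = (2−√8)/2 = -0.41421, so π⊥(m,n) = m -0.41421·n.
#1 (-3,-6): internal coord -3 + (-6)·β' = -0.51472; -0.51472 ∈ [-0.8, 0.6) → IN Λ
#2 (-10,8): internal coord -10 + (8)·β' = -13.31371; -13.31371 ∉ [-0.8, 0.6) → out
#3 (-3,-11): internal coord -3 + (-11)·β' = +1.55635; +1.55635 ∉ [-0.8, 0.6) → out
#4 (-2,2): internal coord -2 + (2)·β' = -2.82843; -2.82843 ∉ [-0.8, 0.6) → out
#5 (8,0): internal coord 8 + (0)·β' = +8.00000; +8.00000 ∉ [-0.8, 0.6) → out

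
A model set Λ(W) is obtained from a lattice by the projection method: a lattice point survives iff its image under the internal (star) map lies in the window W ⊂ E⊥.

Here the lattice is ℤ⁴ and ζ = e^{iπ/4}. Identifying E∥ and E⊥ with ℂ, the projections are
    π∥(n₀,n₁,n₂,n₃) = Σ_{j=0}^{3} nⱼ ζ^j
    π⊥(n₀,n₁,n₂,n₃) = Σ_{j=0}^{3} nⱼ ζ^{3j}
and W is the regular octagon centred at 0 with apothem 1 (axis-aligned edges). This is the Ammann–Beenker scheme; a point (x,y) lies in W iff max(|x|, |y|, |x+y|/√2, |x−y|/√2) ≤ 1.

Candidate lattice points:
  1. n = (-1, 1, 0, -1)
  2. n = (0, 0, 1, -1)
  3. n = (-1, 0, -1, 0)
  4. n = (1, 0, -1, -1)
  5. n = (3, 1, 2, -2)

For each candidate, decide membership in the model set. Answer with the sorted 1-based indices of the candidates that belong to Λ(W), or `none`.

Internal map: ζ^{3j} for j=0..3 gives (1,0), (−√2/2,√2/2), (0,−1), (√2/2,√2/2).
#1 (-1, 1, 0, -1): internal (-2.4142, 0.0000); octagon support 2.4142 vs apothem 1 → ∉ W
#2 (0, 0, 1, -1): internal (-0.7071, -1.7071); octagon support 1.7071 vs apothem 1 → ∉ W
#3 (-1, 0, -1, 0): internal (-1.0000, 1.0000); octagon support 1.4142 vs apothem 1 → ∉ W
#4 (1, 0, -1, -1): internal (0.2929, 0.2929); octagon support 0.4142 vs apothem 1 → ∈ W
#5 (3, 1, 2, -2): internal (0.8787, -2.7071); octagon support 2.7071 vs apothem 1 → ∉ W

4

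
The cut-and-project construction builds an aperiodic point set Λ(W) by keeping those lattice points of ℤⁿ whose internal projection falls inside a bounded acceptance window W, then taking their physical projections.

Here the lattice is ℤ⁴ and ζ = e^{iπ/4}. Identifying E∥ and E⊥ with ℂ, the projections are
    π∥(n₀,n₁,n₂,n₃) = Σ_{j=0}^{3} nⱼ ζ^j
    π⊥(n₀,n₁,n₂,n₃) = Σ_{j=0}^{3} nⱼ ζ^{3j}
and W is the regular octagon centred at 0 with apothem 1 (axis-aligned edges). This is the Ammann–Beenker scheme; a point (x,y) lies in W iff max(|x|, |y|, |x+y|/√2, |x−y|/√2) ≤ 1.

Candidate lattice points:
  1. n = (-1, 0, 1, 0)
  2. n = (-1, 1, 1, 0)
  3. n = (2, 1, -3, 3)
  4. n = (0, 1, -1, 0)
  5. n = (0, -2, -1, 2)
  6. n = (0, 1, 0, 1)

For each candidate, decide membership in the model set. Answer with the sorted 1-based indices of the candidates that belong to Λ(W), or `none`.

Internal map: ζ^{3j} for j=0..3 gives (1,0), (−√2/2,√2/2), (0,−1), (√2/2,√2/2).
candidate 1: n = (-1, 0, 1, 0) → π⊥ ≈ (-1.0000, -1.0000); max(|x|,|y|,|x±y|/√2) = 1.4142 > 1 ⇒ ∉ W
candidate 2: n = (-1, 1, 1, 0) → π⊥ ≈ (-1.7071, -0.2929); max(|x|,|y|,|x±y|/√2) = 1.7071 > 1 ⇒ ∉ W
candidate 3: n = (2, 1, -3, 3) → π⊥ ≈ (+3.4142, +5.8284); max(|x|,|y|,|x±y|/√2) = 6.5355 > 1 ⇒ ∉ W
candidate 4: n = (0, 1, -1, 0) → π⊥ ≈ (-0.7071, +1.7071); max(|x|,|y|,|x±y|/√2) = 1.7071 > 1 ⇒ ∉ W
candidate 5: n = (0, -2, -1, 2) → π⊥ ≈ (+2.8284, +1.0000); max(|x|,|y|,|x±y|/√2) = 2.8284 > 1 ⇒ ∉ W
candidate 6: n = (0, 1, 0, 1) → π⊥ ≈ (+0.0000, +1.4142); max(|x|,|y|,|x±y|/√2) = 1.4142 > 1 ⇒ ∉ W

none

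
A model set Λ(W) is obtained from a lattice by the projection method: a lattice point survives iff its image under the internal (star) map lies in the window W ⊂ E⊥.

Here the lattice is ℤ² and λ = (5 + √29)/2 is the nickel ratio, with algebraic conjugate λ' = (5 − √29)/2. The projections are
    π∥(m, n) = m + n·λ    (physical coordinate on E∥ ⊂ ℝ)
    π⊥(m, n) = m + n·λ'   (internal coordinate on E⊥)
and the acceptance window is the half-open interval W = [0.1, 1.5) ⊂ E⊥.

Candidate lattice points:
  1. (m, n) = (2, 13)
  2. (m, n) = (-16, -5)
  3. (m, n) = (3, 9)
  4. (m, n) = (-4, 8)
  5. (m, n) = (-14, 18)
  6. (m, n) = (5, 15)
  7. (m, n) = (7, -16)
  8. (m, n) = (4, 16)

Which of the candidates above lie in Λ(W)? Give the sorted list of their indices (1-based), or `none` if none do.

3, 8

Compute λ' = (5−√29)/2 = -0.19258, so π⊥(m,n) = m -0.19258·n.
[1] lift (2,13): star map gives -0.50357; window check 0.1 ≤ -0.50357 < 1.5 is false → out
[2] lift (-16,-5): star map gives -15.03709; window check 0.1 ≤ -15.03709 < 1.5 is false → out
[3] lift (3,9): star map gives 1.26676; window check 0.1 ≤ 1.26676 < 1.5 is true → IN Λ
[4] lift (-4,8): star map gives -5.54066; window check 0.1 ≤ -5.54066 < 1.5 is false → out
[5] lift (-14,18): star map gives -17.46648; window check 0.1 ≤ -17.46648 < 1.5 is false → out
[6] lift (5,15): star map gives 2.11126; window check 0.1 ≤ 2.11126 < 1.5 is false → out
[7] lift (7,-16): star map gives 10.08132; window check 0.1 ≤ 10.08132 < 1.5 is false → out
[8] lift (4,16): star map gives 0.91868; window check 0.1 ≤ 0.91868 < 1.5 is true → IN Λ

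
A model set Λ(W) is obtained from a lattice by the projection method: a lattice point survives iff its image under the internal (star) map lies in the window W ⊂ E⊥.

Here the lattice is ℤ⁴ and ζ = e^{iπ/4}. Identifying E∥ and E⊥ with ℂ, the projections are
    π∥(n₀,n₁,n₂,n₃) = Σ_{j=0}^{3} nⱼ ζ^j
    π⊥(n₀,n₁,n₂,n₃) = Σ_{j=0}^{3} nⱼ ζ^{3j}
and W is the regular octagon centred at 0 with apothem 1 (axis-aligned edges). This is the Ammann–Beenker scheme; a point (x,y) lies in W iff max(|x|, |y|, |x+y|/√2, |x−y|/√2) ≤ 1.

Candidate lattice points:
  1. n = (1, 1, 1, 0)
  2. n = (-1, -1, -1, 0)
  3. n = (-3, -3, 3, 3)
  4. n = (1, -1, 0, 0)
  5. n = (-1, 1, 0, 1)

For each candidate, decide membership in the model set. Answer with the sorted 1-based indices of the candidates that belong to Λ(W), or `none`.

1, 2

With ζ = e^{iπ/4} the internal vectors are ζ^0,ζ^3,ζ^6,ζ^9.
#1 (1, 1, 1, 0): internal (0.292893, -0.292893); octagon support 0.414214 vs apothem 1 → ∈ W
#2 (-1, -1, -1, 0): internal (-0.292893, 0.292893); octagon support 0.414214 vs apothem 1 → ∈ W
#3 (-3, -3, 3, 3): internal (1.242641, -3.000000); octagon support 3.000000 vs apothem 1 → ∉ W
#4 (1, -1, 0, 0): internal (1.707107, -0.707107); octagon support 1.707107 vs apothem 1 → ∉ W
#5 (-1, 1, 0, 1): internal (-1.000000, 1.414214); octagon support 1.707107 vs apothem 1 → ∉ W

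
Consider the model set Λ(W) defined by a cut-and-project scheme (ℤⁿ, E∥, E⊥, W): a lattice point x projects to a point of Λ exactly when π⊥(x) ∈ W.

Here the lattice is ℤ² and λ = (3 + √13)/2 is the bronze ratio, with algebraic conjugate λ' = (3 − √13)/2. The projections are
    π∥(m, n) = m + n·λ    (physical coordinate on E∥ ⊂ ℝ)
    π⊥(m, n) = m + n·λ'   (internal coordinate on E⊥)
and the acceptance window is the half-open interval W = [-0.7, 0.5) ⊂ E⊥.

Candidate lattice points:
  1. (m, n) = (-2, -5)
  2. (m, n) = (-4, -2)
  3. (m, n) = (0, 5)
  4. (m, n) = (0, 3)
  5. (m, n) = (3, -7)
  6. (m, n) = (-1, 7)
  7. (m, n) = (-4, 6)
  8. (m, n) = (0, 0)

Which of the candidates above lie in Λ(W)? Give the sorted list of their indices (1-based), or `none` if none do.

λ' = (3−√13)/2 ≈ -0.30278.
#1 (-2,-5): internal coord -2 + (-5)·λ' = -0.48612; -0.48612 ∈ [-0.7, 0.5) → IN Λ
#2 (-4,-2): internal coord -4 + (-2)·λ' = -3.39445; -3.39445 ∉ [-0.7, 0.5) → out
#3 (0,5): internal coord 0 + (5)·λ' = -1.51388; -1.51388 ∉ [-0.7, 0.5) → out
#4 (0,3): internal coord 0 + (3)·λ' = -0.90833; -0.90833 ∉ [-0.7, 0.5) → out
#5 (3,-7): internal coord 3 + (-7)·λ' = +5.11943; +5.11943 ∉ [-0.7, 0.5) → out
#6 (-1,7): internal coord -1 + (7)·λ' = -3.11943; -3.11943 ∉ [-0.7, 0.5) → out
#7 (-4,6): internal coord -4 + (6)·λ' = -5.81665; -5.81665 ∉ [-0.7, 0.5) → out
#8 (0,0): internal coord 0 + (0)·λ' = +0.00000; +0.00000 ∈ [-0.7, 0.5) → IN Λ

1, 8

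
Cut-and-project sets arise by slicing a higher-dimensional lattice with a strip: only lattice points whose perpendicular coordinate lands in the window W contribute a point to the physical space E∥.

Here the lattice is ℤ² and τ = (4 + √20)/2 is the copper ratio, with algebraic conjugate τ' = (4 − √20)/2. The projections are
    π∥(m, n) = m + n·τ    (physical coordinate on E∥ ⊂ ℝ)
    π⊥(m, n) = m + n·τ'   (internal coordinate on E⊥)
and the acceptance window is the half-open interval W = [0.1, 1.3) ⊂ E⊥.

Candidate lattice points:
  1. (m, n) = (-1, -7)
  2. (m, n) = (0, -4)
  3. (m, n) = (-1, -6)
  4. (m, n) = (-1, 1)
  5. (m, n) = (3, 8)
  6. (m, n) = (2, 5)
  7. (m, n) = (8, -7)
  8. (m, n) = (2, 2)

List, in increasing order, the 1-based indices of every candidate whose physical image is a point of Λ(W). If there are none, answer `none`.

1, 2, 3, 5, 6

τ' = (4−√20)/2 ≈ -0.23607.
candidate 1: (m,n)=(-1,-7) → π∥ = -1-7·τ ≈ -30.65248, π⊥ = -1-7·τ' ≈ 0.65248 ∈ [0.1, 1.3) ⇒ IN Λ
candidate 2: (m,n)=(0,-4) → π∥ = 0-4·τ ≈ -16.94427, π⊥ = 0-4·τ' ≈ 0.94427 ∈ [0.1, 1.3) ⇒ IN Λ
candidate 3: (m,n)=(-1,-6) → π∥ = -1-6·τ ≈ -26.41641, π⊥ = -1-6·τ' ≈ 0.41641 ∈ [0.1, 1.3) ⇒ IN Λ
candidate 4: (m,n)=(-1,1) → π∥ = -1+1·τ ≈ 3.23607, π⊥ = -1+1·τ' ≈ -1.23607 ∉ [0.1, 1.3) ⇒ out
candidate 5: (m,n)=(3,8) → π∥ = 3+8·τ ≈ 36.88854, π⊥ = 3+8·τ' ≈ 1.11146 ∈ [0.1, 1.3) ⇒ IN Λ
candidate 6: (m,n)=(2,5) → π∥ = 2+5·τ ≈ 23.18034, π⊥ = 2+5·τ' ≈ 0.81966 ∈ [0.1, 1.3) ⇒ IN Λ
candidate 7: (m,n)=(8,-7) → π∥ = 8-7·τ ≈ -21.65248, π⊥ = 8-7·τ' ≈ 9.65248 ∉ [0.1, 1.3) ⇒ out
candidate 8: (m,n)=(2,2) → π∥ = 2+2·τ ≈ 10.47214, π⊥ = 2+2·τ' ≈ 1.52786 ∉ [0.1, 1.3) ⇒ out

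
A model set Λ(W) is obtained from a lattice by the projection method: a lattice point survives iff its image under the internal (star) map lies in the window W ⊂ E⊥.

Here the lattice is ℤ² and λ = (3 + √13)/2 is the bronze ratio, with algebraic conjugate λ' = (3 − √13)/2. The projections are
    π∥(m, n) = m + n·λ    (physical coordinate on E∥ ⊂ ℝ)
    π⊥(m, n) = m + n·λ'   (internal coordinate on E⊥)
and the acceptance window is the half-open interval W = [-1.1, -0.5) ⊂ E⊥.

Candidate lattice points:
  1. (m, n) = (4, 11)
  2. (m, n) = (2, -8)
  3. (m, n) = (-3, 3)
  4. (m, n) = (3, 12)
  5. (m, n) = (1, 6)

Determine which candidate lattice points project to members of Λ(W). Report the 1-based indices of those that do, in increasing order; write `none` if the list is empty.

4, 5

Compute λ' = (3−√13)/2 = -0.30278, so π⊥(m,n) = m -0.30278·n.
[1] lift (4,11): star map gives 0.66947; window check -1.1 ≤ 0.66947 < -0.5 is false → out
[2] lift (2,-8): star map gives 4.42221; window check -1.1 ≤ 4.42221 < -0.5 is false → out
[3] lift (-3,3): star map gives -3.90833; window check -1.1 ≤ -3.90833 < -0.5 is false → out
[4] lift (3,12): star map gives -0.63331; window check -1.1 ≤ -0.63331 < -0.5 is true → IN Λ
[5] lift (1,6): star map gives -0.81665; window check -1.1 ≤ -0.81665 < -0.5 is true → IN Λ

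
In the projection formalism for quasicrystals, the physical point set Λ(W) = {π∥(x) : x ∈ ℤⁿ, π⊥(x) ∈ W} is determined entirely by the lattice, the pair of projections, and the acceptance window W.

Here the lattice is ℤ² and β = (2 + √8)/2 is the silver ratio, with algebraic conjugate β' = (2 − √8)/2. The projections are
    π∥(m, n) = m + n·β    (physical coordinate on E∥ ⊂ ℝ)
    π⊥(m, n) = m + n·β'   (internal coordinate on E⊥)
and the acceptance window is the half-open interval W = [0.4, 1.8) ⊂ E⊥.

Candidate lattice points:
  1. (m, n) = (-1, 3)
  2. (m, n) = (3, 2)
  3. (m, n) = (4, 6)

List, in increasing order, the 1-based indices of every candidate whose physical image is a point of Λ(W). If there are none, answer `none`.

β' = (2−√8)/2 ≈ -0.41421.
[1] lift (-1,3): star map gives -2.24264; window check 0.4 ≤ -2.24264 < 1.8 is false → out
[2] lift (3,2): star map gives 2.17157; window check 0.4 ≤ 2.17157 < 1.8 is false → out
[3] lift (4,6): star map gives 1.51472; window check 0.4 ≤ 1.51472 < 1.8 is true → IN Λ

3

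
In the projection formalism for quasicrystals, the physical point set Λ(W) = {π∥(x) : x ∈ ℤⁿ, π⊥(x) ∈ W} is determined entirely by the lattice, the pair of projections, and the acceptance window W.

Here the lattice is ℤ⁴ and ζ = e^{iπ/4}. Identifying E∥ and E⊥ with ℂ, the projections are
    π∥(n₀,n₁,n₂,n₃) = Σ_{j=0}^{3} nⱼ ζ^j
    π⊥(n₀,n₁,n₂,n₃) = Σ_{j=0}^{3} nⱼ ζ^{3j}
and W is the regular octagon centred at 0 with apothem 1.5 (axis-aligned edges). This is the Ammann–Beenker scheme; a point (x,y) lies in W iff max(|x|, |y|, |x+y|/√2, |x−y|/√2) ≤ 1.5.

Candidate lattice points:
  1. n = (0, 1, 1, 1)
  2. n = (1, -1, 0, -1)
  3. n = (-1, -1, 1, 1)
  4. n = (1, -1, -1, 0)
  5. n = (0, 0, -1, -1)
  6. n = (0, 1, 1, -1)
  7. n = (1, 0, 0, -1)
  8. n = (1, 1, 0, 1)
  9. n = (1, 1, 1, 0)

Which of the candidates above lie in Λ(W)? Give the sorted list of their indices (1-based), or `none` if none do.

1, 3, 5, 7, 9

With ζ = e^{iπ/4} the internal vectors are ζ^0,ζ^3,ζ^6,ζ^9.
candidate 1: n = (0, 1, 1, 1) → π⊥ ≈ (+0.000000, +0.414214); max(|x|,|y|,|x±y|/√2) = 0.414214 ≤ 1.5 ⇒ ∈ W
candidate 2: n = (1, -1, 0, -1) → π⊥ ≈ (+1.000000, -1.414214); max(|x|,|y|,|x±y|/√2) = 1.707107 > 1.5 ⇒ ∉ W
candidate 3: n = (-1, -1, 1, 1) → π⊥ ≈ (+0.414214, -1.000000); max(|x|,|y|,|x±y|/√2) = 1.000000 ≤ 1.5 ⇒ ∈ W
candidate 4: n = (1, -1, -1, 0) → π⊥ ≈ (+1.707107, +0.292893); max(|x|,|y|,|x±y|/√2) = 1.707107 > 1.5 ⇒ ∉ W
candidate 5: n = (0, 0, -1, -1) → π⊥ ≈ (-0.707107, +0.292893); max(|x|,|y|,|x±y|/√2) = 0.707107 ≤ 1.5 ⇒ ∈ W
candidate 6: n = (0, 1, 1, -1) → π⊥ ≈ (-1.414214, -1.000000); max(|x|,|y|,|x±y|/√2) = 1.707107 > 1.5 ⇒ ∉ W
candidate 7: n = (1, 0, 0, -1) → π⊥ ≈ (+0.292893, -0.707107); max(|x|,|y|,|x±y|/√2) = 0.707107 ≤ 1.5 ⇒ ∈ W
candidate 8: n = (1, 1, 0, 1) → π⊥ ≈ (+1.000000, +1.414214); max(|x|,|y|,|x±y|/√2) = 1.707107 > 1.5 ⇒ ∉ W
candidate 9: n = (1, 1, 1, 0) → π⊥ ≈ (+0.292893, -0.292893); max(|x|,|y|,|x±y|/√2) = 0.414214 ≤ 1.5 ⇒ ∈ W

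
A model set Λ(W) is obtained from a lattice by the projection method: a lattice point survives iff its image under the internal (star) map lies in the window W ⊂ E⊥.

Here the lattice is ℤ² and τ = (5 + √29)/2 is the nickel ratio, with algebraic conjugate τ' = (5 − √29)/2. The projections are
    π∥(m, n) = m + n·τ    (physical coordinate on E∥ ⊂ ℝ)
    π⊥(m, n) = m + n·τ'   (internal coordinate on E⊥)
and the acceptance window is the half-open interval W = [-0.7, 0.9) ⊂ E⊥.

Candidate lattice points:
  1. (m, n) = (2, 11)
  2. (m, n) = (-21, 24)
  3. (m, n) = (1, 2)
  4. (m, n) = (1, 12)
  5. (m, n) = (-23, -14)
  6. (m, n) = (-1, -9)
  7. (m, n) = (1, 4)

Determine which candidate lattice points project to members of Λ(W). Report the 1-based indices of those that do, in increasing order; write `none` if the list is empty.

1, 3, 6, 7

Compute τ' = (5−√29)/2 = -0.1926, so π⊥(m,n) = m -0.1926·n.
#1 (2,11): internal coord 2 + (11)·τ' = -0.1184; -0.1184 ∈ [-0.7, 0.9) → IN Λ
#2 (-21,24): internal coord -21 + (24)·τ' = -25.6220; -25.6220 ∉ [-0.7, 0.9) → out
#3 (1,2): internal coord 1 + (2)·τ' = +0.6148; +0.6148 ∈ [-0.7, 0.9) → IN Λ
#4 (1,12): internal coord 1 + (12)·τ' = -1.3110; -1.3110 ∉ [-0.7, 0.9) → out
#5 (-23,-14): internal coord -23 + (-14)·τ' = -20.3038; -20.3038 ∉ [-0.7, 0.9) → out
#6 (-1,-9): internal coord -1 + (-9)·τ' = +0.7332; +0.7332 ∈ [-0.7, 0.9) → IN Λ
#7 (1,4): internal coord 1 + (4)·τ' = +0.2297; +0.2297 ∈ [-0.7, 0.9) → IN Λ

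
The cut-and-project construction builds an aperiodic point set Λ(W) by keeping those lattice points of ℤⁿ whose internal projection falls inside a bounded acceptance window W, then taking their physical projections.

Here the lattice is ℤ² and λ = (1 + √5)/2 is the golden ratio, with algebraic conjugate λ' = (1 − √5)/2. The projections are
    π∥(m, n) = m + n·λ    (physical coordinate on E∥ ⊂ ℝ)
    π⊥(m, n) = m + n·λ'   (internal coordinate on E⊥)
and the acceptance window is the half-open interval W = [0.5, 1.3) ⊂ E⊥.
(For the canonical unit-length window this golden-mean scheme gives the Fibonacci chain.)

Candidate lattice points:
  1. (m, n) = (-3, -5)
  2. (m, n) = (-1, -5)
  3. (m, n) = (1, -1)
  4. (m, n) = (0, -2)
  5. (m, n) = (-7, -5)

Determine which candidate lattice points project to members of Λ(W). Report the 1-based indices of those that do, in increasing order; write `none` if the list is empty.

4

Compute λ' = (1−√5)/2 = -0.6180, so π⊥(m,n) = m -0.6180·n.
#1 (-3,-5): internal coord -3 + (-5)·λ' = +0.0902; +0.0902 ∉ [0.5, 1.3) → out
#2 (-1,-5): internal coord -1 + (-5)·λ' = +2.0902; +2.0902 ∉ [0.5, 1.3) → out
#3 (1,-1): internal coord 1 + (-1)·λ' = +1.6180; +1.6180 ∉ [0.5, 1.3) → out
#4 (0,-2): internal coord 0 + (-2)·λ' = +1.2361; +1.2361 ∈ [0.5, 1.3) → IN Λ
#5 (-7,-5): internal coord -7 + (-5)·λ' = -3.9098; -3.9098 ∉ [0.5, 1.3) → out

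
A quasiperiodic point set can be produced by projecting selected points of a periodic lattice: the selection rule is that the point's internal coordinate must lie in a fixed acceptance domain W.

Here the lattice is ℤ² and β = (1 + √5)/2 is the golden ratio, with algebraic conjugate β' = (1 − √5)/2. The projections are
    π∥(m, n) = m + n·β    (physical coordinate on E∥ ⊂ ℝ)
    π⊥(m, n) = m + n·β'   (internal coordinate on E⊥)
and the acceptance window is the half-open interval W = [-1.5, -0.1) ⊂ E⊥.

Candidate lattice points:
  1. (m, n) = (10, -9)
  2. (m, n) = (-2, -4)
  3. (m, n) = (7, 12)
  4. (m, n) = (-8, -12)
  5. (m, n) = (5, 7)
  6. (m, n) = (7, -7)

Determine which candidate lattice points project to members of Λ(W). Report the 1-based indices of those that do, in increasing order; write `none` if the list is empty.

3, 4

β' = (1−√5)/2 ≈ -0.618034.
#1 (10,-9): internal coord 10 + (-9)·β' = +15.562306; +15.562306 ∉ [-1.5, -0.1) → out
#2 (-2,-4): internal coord -2 + (-4)·β' = +0.472136; +0.472136 ∉ [-1.5, -0.1) → out
#3 (7,12): internal coord 7 + (12)·β' = -0.416408; -0.416408 ∈ [-1.5, -0.1) → IN Λ
#4 (-8,-12): internal coord -8 + (-12)·β' = -0.583592; -0.583592 ∈ [-1.5, -0.1) → IN Λ
#5 (5,7): internal coord 5 + (7)·β' = +0.673762; +0.673762 ∉ [-1.5, -0.1) → out
#6 (7,-7): internal coord 7 + (-7)·β' = +11.326238; +11.326238 ∉ [-1.5, -0.1) → out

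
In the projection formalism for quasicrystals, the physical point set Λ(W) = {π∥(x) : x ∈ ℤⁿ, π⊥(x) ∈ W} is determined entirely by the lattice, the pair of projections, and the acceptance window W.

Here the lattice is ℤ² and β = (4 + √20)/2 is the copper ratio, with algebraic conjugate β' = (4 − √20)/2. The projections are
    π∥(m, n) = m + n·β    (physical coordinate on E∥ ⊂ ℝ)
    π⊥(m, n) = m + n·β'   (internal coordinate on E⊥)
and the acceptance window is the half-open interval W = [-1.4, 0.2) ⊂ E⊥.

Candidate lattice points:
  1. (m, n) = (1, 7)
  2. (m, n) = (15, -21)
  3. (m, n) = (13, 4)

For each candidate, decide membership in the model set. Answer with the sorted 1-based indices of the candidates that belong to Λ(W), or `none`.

1

Numerically β ≈ 4.2361 and β' = −1/β ≈ -0.2361.
candidate 1: (m,n)=(1,7) → π∥ = 1+7·β ≈ 30.6525, π⊥ = 1+7·β' ≈ -0.6525 ∈ [-1.4, 0.2) ⇒ IN Λ
candidate 2: (m,n)=(15,-21) → π∥ = 15-21·β ≈ -73.9574, π⊥ = 15-21·β' ≈ 19.9574 ∉ [-1.4, 0.2) ⇒ out
candidate 3: (m,n)=(13,4) → π∥ = 13+4·β ≈ 29.9443, π⊥ = 13+4·β' ≈ 12.0557 ∉ [-1.4, 0.2) ⇒ out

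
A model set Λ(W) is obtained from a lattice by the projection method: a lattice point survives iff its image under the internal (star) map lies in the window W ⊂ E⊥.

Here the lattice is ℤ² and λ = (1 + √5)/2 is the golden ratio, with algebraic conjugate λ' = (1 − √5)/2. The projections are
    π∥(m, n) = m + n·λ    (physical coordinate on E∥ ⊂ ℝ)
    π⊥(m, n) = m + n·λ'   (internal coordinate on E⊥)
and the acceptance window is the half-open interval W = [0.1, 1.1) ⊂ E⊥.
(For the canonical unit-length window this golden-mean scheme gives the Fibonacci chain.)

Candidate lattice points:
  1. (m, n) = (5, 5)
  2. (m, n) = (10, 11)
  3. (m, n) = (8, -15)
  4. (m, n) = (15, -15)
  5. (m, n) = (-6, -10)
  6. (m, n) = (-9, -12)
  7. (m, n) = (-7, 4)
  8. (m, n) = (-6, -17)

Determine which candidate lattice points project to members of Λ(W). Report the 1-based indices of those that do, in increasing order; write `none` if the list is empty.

5

λ' = (1−√5)/2 ≈ -0.6180.
[1] lift (5,5): star map gives 1.9098; window check 0.1 ≤ 1.9098 < 1.1 is false → out
[2] lift (10,11): star map gives 3.2016; window check 0.1 ≤ 3.2016 < 1.1 is false → out
[3] lift (8,-15): star map gives 17.2705; window check 0.1 ≤ 17.2705 < 1.1 is false → out
[4] lift (15,-15): star map gives 24.2705; window check 0.1 ≤ 24.2705 < 1.1 is false → out
[5] lift (-6,-10): star map gives 0.1803; window check 0.1 ≤ 0.1803 < 1.1 is true → IN Λ
[6] lift (-9,-12): star map gives -1.5836; window check 0.1 ≤ -1.5836 < 1.1 is false → out
[7] lift (-7,4): star map gives -9.4721; window check 0.1 ≤ -9.4721 < 1.1 is false → out
[8] lift (-6,-17): star map gives 4.5066; window check 0.1 ≤ 4.5066 < 1.1 is false → out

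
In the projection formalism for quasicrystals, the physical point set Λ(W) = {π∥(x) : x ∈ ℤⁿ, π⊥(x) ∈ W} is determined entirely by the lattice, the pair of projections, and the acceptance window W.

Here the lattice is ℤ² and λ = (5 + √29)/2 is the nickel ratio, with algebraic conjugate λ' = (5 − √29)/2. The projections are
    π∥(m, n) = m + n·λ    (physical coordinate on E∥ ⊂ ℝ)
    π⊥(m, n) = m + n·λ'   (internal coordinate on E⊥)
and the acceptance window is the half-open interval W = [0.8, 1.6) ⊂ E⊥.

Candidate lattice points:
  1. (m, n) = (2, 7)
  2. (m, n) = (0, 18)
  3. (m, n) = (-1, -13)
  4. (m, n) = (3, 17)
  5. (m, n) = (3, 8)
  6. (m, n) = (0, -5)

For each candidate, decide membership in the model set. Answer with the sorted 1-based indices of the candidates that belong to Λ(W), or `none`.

3, 5, 6

Compute λ' = (5−√29)/2 = -0.19258, so π⊥(m,n) = m -0.19258·n.
#1 (2,7): internal coord 2 + (7)·λ' = +0.65192; +0.65192 ∉ [0.8, 1.6) → out
#2 (0,18): internal coord 0 + (18)·λ' = -3.46648; -3.46648 ∉ [0.8, 1.6) → out
#3 (-1,-13): internal coord -1 + (-13)·λ' = +1.50357; +1.50357 ∈ [0.8, 1.6) → IN Λ
#4 (3,17): internal coord 3 + (17)·λ' = -0.27390; -0.27390 ∉ [0.8, 1.6) → out
#5 (3,8): internal coord 3 + (8)·λ' = +1.45934; +1.45934 ∈ [0.8, 1.6) → IN Λ
#6 (0,-5): internal coord 0 + (-5)·λ' = +0.96291; +0.96291 ∈ [0.8, 1.6) → IN Λ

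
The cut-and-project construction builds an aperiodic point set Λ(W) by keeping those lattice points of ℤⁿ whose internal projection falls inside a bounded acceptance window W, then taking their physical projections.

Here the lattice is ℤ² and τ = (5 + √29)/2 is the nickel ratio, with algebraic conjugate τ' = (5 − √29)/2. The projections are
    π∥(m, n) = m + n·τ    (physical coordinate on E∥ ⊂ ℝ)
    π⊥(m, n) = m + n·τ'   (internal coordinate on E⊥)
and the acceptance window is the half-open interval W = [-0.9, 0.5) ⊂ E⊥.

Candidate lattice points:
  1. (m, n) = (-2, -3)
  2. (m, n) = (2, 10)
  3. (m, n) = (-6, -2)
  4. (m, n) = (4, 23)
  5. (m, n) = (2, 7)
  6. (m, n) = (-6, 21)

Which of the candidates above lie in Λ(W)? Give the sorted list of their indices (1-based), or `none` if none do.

2, 4

Compute τ' = (5−√29)/2 = -0.192582, so π⊥(m,n) = m -0.192582·n.
#1 (-2,-3): internal coord -2 + (-3)·τ' = -1.422253; -1.422253 ∉ [-0.9, 0.5) → out
#2 (2,10): internal coord 2 + (10)·τ' = +0.074176; +0.074176 ∈ [-0.9, 0.5) → IN Λ
#3 (-6,-2): internal coord -6 + (-2)·τ' = -5.614835; -5.614835 ∉ [-0.9, 0.5) → out
#4 (4,23): internal coord 4 + (23)·τ' = -0.429395; -0.429395 ∈ [-0.9, 0.5) → IN Λ
#5 (2,7): internal coord 2 + (7)·τ' = +0.651923; +0.651923 ∉ [-0.9, 0.5) → out
#6 (-6,21): internal coord -6 + (21)·τ' = -10.044230; -10.044230 ∉ [-0.9, 0.5) → out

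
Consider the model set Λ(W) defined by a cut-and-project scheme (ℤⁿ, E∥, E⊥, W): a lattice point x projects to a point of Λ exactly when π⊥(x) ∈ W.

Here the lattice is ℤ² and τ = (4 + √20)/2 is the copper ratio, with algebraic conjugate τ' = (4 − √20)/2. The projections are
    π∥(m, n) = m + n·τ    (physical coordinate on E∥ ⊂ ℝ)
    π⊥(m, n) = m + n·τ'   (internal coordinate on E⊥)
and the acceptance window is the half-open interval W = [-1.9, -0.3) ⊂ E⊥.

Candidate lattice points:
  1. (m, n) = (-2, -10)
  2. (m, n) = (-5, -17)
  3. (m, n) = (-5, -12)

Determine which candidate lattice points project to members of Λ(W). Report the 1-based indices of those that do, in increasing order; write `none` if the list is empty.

Compute τ' = (4−√20)/2 = -0.23607, so π⊥(m,n) = m -0.23607·n.
#1 (-2,-10): internal coord -2 + (-10)·τ' = +0.36068; +0.36068 ∉ [-1.9, -0.3) → out
#2 (-5,-17): internal coord -5 + (-17)·τ' = -0.98684; -0.98684 ∈ [-1.9, -0.3) → IN Λ
#3 (-5,-12): internal coord -5 + (-12)·τ' = -2.16718; -2.16718 ∉ [-1.9, -0.3) → out

2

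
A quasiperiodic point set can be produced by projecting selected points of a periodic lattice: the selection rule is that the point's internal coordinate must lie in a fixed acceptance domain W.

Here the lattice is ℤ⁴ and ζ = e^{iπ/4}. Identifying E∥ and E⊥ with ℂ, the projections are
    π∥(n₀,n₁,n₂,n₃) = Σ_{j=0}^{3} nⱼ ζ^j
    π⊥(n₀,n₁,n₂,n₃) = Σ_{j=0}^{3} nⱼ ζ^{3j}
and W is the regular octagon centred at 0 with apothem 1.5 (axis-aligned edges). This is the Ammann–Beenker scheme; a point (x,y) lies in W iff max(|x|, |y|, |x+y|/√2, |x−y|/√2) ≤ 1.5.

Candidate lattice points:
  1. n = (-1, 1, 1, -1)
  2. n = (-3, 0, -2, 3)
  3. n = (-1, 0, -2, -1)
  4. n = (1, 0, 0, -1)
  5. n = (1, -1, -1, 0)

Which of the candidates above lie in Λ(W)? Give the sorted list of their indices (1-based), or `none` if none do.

4

Internal map: ζ^{3j} for j=0..3 gives (1,0), (−√2/2,√2/2), (0,−1), (√2/2,√2/2).
candidate 1: n = (-1, 1, 1, -1) → π⊥ ≈ (-2.4142, -1.0000); max(|x|,|y|,|x±y|/√2) = 2.4142 > 1.5 ⇒ ∉ W
candidate 2: n = (-3, 0, -2, 3) → π⊥ ≈ (-0.8787, +4.1213); max(|x|,|y|,|x±y|/√2) = 4.1213 > 1.5 ⇒ ∉ W
candidate 3: n = (-1, 0, -2, -1) → π⊥ ≈ (-1.7071, +1.2929); max(|x|,|y|,|x±y|/√2) = 2.1213 > 1.5 ⇒ ∉ W
candidate 4: n = (1, 0, 0, -1) → π⊥ ≈ (+0.2929, -0.7071); max(|x|,|y|,|x±y|/√2) = 0.7071 ≤ 1.5 ⇒ ∈ W
candidate 5: n = (1, -1, -1, 0) → π⊥ ≈ (+1.7071, +0.2929); max(|x|,|y|,|x±y|/√2) = 1.7071 > 1.5 ⇒ ∉ W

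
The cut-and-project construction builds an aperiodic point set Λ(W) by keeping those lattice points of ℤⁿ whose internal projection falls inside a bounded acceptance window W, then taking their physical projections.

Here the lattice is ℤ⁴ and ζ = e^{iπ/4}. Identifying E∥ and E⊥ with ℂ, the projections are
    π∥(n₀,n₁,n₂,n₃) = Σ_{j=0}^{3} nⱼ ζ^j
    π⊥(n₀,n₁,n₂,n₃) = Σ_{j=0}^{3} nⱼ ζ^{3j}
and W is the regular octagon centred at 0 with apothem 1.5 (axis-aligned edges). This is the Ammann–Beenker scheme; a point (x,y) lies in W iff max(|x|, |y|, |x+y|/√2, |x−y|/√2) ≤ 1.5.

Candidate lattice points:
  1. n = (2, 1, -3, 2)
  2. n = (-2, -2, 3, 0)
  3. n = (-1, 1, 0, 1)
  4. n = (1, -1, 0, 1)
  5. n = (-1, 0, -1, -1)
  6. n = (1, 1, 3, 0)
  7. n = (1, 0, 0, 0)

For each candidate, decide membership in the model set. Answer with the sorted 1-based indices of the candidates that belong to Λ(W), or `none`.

Internal map: ζ^{3j} for j=0..3 gives (1,0), (−√2/2,√2/2), (0,−1), (√2/2,√2/2).
#1 (2, 1, -3, 2): internal (2.707107, 5.121320); octagon support 5.535534 vs apothem 1.5 → ∉ W
#2 (-2, -2, 3, 0): internal (-0.585786, -4.414214); octagon support 4.414214 vs apothem 1.5 → ∉ W
#3 (-1, 1, 0, 1): internal (-1.000000, 1.414214); octagon support 1.707107 vs apothem 1.5 → ∉ W
#4 (1, -1, 0, 1): internal (2.414214, 0.000000); octagon support 2.414214 vs apothem 1.5 → ∉ W
#5 (-1, 0, -1, -1): internal (-1.707107, 0.292893); octagon support 1.707107 vs apothem 1.5 → ∉ W
#6 (1, 1, 3, 0): internal (0.292893, -2.292893); octagon support 2.292893 vs apothem 1.5 → ∉ W
#7 (1, 0, 0, 0): internal (1.000000, 0.000000); octagon support 1.000000 vs apothem 1.5 → ∈ W

7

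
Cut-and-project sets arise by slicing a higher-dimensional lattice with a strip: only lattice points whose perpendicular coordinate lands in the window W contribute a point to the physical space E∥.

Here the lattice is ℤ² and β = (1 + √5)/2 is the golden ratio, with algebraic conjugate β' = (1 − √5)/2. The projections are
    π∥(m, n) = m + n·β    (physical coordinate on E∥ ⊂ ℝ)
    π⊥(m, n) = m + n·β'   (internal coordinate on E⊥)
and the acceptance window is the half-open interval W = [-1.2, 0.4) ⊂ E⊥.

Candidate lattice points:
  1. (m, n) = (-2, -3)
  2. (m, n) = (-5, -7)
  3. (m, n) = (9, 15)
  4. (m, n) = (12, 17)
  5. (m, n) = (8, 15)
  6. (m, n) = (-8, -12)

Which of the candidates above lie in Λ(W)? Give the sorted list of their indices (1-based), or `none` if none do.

β' = (1−√5)/2 ≈ -0.6180.
#1 (-2,-3): internal coord -2 + (-3)·β' = -0.1459; -0.1459 ∈ [-1.2, 0.4) → IN Λ
#2 (-5,-7): internal coord -5 + (-7)·β' = -0.6738; -0.6738 ∈ [-1.2, 0.4) → IN Λ
#3 (9,15): internal coord 9 + (15)·β' = -0.2705; -0.2705 ∈ [-1.2, 0.4) → IN Λ
#4 (12,17): internal coord 12 + (17)·β' = +1.4934; +1.4934 ∉ [-1.2, 0.4) → out
#5 (8,15): internal coord 8 + (15)·β' = -1.2705; -1.2705 ∉ [-1.2, 0.4) → out
#6 (-8,-12): internal coord -8 + (-12)·β' = -0.5836; -0.5836 ∈ [-1.2, 0.4) → IN Λ

1, 2, 3, 6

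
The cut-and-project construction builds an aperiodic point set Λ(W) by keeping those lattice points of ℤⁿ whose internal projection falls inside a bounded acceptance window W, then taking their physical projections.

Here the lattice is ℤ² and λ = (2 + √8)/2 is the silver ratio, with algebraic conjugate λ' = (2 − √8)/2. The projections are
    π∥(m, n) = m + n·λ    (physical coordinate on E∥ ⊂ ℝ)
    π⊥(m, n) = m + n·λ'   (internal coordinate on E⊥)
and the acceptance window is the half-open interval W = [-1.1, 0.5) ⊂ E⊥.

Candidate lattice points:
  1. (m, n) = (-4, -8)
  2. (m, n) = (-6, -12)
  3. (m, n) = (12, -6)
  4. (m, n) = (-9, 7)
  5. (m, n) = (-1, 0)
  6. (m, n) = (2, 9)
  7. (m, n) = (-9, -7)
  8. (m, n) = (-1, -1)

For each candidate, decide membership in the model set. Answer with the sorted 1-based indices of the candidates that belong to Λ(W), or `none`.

Compute λ' = (2−√8)/2 = -0.414214, so π⊥(m,n) = m -0.414214·n.
[1] lift (-4,-8): star map gives -0.686292; window check -1.1 ≤ -0.686292 < 0.5 is true → IN Λ
[2] lift (-6,-12): star map gives -1.029437; window check -1.1 ≤ -1.029437 < 0.5 is true → IN Λ
[3] lift (12,-6): star map gives 14.485281; window check -1.1 ≤ 14.485281 < 0.5 is false → out
[4] lift (-9,7): star map gives -11.899495; window check -1.1 ≤ -11.899495 < 0.5 is false → out
[5] lift (-1,0): star map gives -1.000000; window check -1.1 ≤ -1.000000 < 0.5 is true → IN Λ
[6] lift (2,9): star map gives -1.727922; window check -1.1 ≤ -1.727922 < 0.5 is false → out
[7] lift (-9,-7): star map gives -6.100505; window check -1.1 ≤ -6.100505 < 0.5 is false → out
[8] lift (-1,-1): star map gives -0.585786; window check -1.1 ≤ -0.585786 < 0.5 is true → IN Λ

1, 2, 5, 8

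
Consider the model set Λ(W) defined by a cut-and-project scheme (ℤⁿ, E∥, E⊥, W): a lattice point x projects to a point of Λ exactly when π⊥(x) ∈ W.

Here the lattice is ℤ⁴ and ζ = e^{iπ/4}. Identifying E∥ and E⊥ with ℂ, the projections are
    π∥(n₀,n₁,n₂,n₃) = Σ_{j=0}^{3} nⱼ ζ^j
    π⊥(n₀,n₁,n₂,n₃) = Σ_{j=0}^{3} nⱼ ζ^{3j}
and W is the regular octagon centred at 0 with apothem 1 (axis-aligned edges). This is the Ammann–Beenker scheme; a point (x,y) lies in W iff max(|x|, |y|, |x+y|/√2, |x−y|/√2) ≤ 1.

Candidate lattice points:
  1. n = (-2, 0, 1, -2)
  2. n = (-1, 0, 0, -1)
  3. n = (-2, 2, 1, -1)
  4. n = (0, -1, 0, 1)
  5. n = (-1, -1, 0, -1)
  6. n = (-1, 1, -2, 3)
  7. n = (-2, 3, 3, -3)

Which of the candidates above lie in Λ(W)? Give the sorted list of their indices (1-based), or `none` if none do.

Internal map: ζ^{3j} for j=0..3 gives (1,0), (−√2/2,√2/2), (0,−1), (√2/2,√2/2).
#1 (-2, 0, 1, -2): internal (-3.414214, -2.414214); octagon support 4.121320 vs apothem 1 → ∉ W
#2 (-1, 0, 0, -1): internal (-1.707107, -0.707107); octagon support 1.707107 vs apothem 1 → ∉ W
#3 (-2, 2, 1, -1): internal (-4.121320, -0.292893); octagon support 4.121320 vs apothem 1 → ∉ W
#4 (0, -1, 0, 1): internal (1.414214, 0.000000); octagon support 1.414214 vs apothem 1 → ∉ W
#5 (-1, -1, 0, -1): internal (-1.000000, -1.414214); octagon support 1.707107 vs apothem 1 → ∉ W
#6 (-1, 1, -2, 3): internal (0.414214, 4.828427); octagon support 4.828427 vs apothem 1 → ∉ W
#7 (-2, 3, 3, -3): internal (-6.242641, -3.000000); octagon support 6.535534 vs apothem 1 → ∉ W

none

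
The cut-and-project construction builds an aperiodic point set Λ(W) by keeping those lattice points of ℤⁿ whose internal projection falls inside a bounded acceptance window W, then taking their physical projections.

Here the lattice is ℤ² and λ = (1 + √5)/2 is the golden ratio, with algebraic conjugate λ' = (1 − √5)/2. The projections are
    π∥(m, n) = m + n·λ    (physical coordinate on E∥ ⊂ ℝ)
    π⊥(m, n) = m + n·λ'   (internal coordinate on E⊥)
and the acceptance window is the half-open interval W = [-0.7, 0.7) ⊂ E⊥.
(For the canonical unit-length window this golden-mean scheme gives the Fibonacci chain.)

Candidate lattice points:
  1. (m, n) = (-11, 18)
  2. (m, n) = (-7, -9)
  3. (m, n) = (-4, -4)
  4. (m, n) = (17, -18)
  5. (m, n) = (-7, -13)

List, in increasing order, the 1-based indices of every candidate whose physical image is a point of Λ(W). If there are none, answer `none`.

none

λ' = (1−√5)/2 ≈ -0.61803.
#1 (-11,18): internal coord -11 + (18)·λ' = -22.12461; -22.12461 ∉ [-0.7, 0.7) → out
#2 (-7,-9): internal coord -7 + (-9)·λ' = -1.43769; -1.43769 ∉ [-0.7, 0.7) → out
#3 (-4,-4): internal coord -4 + (-4)·λ' = -1.52786; -1.52786 ∉ [-0.7, 0.7) → out
#4 (17,-18): internal coord 17 + (-18)·λ' = +28.12461; +28.12461 ∉ [-0.7, 0.7) → out
#5 (-7,-13): internal coord -7 + (-13)·λ' = +1.03444; +1.03444 ∉ [-0.7, 0.7) → out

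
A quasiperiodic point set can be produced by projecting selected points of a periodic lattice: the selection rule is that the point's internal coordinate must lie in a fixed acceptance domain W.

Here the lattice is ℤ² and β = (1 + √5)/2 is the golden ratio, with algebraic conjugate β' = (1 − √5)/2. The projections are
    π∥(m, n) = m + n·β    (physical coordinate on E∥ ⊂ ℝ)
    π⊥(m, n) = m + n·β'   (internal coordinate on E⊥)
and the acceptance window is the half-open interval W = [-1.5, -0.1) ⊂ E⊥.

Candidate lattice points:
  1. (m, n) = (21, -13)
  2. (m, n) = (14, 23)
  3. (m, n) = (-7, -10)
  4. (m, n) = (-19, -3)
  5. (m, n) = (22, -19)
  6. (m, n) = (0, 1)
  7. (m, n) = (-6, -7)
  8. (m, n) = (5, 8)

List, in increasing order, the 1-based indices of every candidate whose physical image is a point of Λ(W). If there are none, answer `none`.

Compute β' = (1−√5)/2 = -0.618034, so π⊥(m,n) = m -0.618034·n.
candidate 1: (m,n)=(21,-13) → π∥ = 21-13·β ≈ -0.034442, π⊥ = 21-13·β' ≈ 29.034442 ∉ [-1.5, -0.1) ⇒ out
candidate 2: (m,n)=(14,23) → π∥ = 14+23·β ≈ 51.214782, π⊥ = 14+23·β' ≈ -0.214782 ∈ [-1.5, -0.1) ⇒ IN Λ
candidate 3: (m,n)=(-7,-10) → π∥ = -7-10·β ≈ -23.180340, π⊥ = -7-10·β' ≈ -0.819660 ∈ [-1.5, -0.1) ⇒ IN Λ
candidate 4: (m,n)=(-19,-3) → π∥ = -19-3·β ≈ -23.854102, π⊥ = -19-3·β' ≈ -17.145898 ∉ [-1.5, -0.1) ⇒ out
candidate 5: (m,n)=(22,-19) → π∥ = 22-19·β ≈ -8.742646, π⊥ = 22-19·β' ≈ 33.742646 ∉ [-1.5, -0.1) ⇒ out
candidate 6: (m,n)=(0,1) → π∥ = 0+1·β ≈ 1.618034, π⊥ = 0+1·β' ≈ -0.618034 ∈ [-1.5, -0.1) ⇒ IN Λ
candidate 7: (m,n)=(-6,-7) → π∥ = -6-7·β ≈ -17.326238, π⊥ = -6-7·β' ≈ -1.673762 ∉ [-1.5, -0.1) ⇒ out
candidate 8: (m,n)=(5,8) → π∥ = 5+8·β ≈ 17.944272, π⊥ = 5+8·β' ≈ 0.055728 ∉ [-1.5, -0.1) ⇒ out

2, 3, 6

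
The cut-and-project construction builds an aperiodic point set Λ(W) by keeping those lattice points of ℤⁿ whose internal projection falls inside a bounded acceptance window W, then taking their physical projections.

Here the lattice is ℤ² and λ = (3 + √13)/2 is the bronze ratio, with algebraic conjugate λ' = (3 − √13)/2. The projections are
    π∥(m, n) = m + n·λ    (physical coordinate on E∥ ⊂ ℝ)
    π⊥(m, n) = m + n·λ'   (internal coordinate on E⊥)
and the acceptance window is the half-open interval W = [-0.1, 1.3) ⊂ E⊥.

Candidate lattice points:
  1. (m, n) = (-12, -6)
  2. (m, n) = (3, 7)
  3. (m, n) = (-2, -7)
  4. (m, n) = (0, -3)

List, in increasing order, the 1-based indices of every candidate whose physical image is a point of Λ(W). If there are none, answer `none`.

Numerically λ ≈ 3.30278 and λ' = −1/λ ≈ -0.30278.
[1] lift (-12,-6): star map gives -10.18335; window check -0.1 ≤ -10.18335 < 1.3 is false → out
[2] lift (3,7): star map gives 0.88057; window check -0.1 ≤ 0.88057 < 1.3 is true → IN Λ
[3] lift (-2,-7): star map gives 0.11943; window check -0.1 ≤ 0.11943 < 1.3 is true → IN Λ
[4] lift (0,-3): star map gives 0.90833; window check -0.1 ≤ 0.90833 < 1.3 is true → IN Λ

2, 3, 4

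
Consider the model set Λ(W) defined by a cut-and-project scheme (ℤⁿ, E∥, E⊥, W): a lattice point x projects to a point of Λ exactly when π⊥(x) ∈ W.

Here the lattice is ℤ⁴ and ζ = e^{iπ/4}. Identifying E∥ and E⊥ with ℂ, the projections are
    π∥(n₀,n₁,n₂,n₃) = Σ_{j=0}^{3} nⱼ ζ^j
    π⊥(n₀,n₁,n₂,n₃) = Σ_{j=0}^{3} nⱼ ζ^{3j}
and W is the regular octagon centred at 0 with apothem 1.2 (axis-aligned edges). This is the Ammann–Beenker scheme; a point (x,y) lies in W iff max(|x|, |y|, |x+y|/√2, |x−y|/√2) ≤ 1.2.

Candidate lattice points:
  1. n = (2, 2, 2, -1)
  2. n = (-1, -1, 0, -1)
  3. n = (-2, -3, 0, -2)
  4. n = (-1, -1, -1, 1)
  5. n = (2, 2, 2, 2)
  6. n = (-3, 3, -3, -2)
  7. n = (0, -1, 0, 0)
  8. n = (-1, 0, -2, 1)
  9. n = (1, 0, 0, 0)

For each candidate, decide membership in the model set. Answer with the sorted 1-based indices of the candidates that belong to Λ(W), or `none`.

π⊥(n) = n₀ + n₁ζ³ + n₂ζ⁶ + n₃ζ⁹ where ζ = e^{iπ/4}.
candidate 1: n = (2, 2, 2, -1) → π⊥ ≈ (-0.12132, -1.29289); max(|x|,|y|,|x±y|/√2) = 1.29289 > 1.2 ⇒ ∉ W
candidate 2: n = (-1, -1, 0, -1) → π⊥ ≈ (-1.00000, -1.41421); max(|x|,|y|,|x±y|/√2) = 1.70711 > 1.2 ⇒ ∉ W
candidate 3: n = (-2, -3, 0, -2) → π⊥ ≈ (-1.29289, -3.53553); max(|x|,|y|,|x±y|/√2) = 3.53553 > 1.2 ⇒ ∉ W
candidate 4: n = (-1, -1, -1, 1) → π⊥ ≈ (+0.41421, +1.00000); max(|x|,|y|,|x±y|/√2) = 1.00000 ≤ 1.2 ⇒ ∈ W
candidate 5: n = (2, 2, 2, 2) → π⊥ ≈ (+2.00000, +0.82843); max(|x|,|y|,|x±y|/√2) = 2.00000 > 1.2 ⇒ ∉ W
candidate 6: n = (-3, 3, -3, -2) → π⊥ ≈ (-6.53553, +3.70711); max(|x|,|y|,|x±y|/√2) = 7.24264 > 1.2 ⇒ ∉ W
candidate 7: n = (0, -1, 0, 0) → π⊥ ≈ (+0.70711, -0.70711); max(|x|,|y|,|x±y|/√2) = 1.00000 ≤ 1.2 ⇒ ∈ W
candidate 8: n = (-1, 0, -2, 1) → π⊥ ≈ (-0.29289, +2.70711); max(|x|,|y|,|x±y|/√2) = 2.70711 > 1.2 ⇒ ∉ W
candidate 9: n = (1, 0, 0, 0) → π⊥ ≈ (+1.00000, +0.00000); max(|x|,|y|,|x±y|/√2) = 1.00000 ≤ 1.2 ⇒ ∈ W

4, 7, 9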